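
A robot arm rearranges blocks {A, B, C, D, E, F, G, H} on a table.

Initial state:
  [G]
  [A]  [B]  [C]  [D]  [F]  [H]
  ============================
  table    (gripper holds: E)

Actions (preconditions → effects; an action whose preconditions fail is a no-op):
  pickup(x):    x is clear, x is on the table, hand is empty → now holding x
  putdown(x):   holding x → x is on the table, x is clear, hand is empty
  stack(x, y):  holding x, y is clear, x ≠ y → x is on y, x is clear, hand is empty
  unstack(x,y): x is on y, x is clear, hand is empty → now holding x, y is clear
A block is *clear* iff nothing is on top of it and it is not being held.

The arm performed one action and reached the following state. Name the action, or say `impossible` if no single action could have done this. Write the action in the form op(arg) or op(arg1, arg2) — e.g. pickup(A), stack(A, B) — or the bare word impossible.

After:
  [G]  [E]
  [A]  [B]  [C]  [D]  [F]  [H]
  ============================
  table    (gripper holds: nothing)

stack(E, B)

target: towers=[A/G; B/E; C; D; F; H] holding=-
        putdown(E) → towers=[A/G; B; C; D; E; F; H] holding=-
       stack(E, G) → towers=[A/G/E; B; C; D; F; H] holding=-
       stack(E, H) → towers=[A/G; B; C; D; F; H/E] holding=-
       stack(E, B) → towers=[A/G; B/E; C; D; F; H] holding=-  ← match
       stack(E, F) → towers=[A/G; B; C; D; F/E; H] holding=-
       stack(E, D) → towers=[A/G; B; C; D/E; F; H] holding=-
       stack(E, C) → towers=[A/G; B; C/E; D; F; H] holding=-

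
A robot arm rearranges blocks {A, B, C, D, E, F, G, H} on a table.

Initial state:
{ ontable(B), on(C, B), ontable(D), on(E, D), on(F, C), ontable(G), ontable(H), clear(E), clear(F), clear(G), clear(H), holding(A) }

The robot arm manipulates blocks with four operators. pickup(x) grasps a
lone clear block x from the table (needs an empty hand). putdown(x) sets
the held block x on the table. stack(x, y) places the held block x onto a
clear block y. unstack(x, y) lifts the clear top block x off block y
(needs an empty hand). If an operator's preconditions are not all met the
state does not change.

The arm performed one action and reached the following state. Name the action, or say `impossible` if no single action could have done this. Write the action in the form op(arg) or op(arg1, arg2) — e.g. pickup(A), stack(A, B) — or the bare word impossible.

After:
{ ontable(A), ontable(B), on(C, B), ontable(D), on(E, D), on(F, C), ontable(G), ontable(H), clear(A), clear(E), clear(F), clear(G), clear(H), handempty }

putdown(A)

target: towers=[A; B/C/F; D/E; G; H] holding=-
        putdown(A) → towers=[A; B/C/F; D/E; G; H] holding=-  ← match
       stack(A, G) → towers=[B/C/F; D/E; G/A; H] holding=-
       stack(A, E) → towers=[B/C/F; D/E/A; G; H] holding=-
       stack(A, H) → towers=[B/C/F; D/E; G; H/A] holding=-
       stack(A, F) → towers=[B/C/F/A; D/E; G; H] holding=-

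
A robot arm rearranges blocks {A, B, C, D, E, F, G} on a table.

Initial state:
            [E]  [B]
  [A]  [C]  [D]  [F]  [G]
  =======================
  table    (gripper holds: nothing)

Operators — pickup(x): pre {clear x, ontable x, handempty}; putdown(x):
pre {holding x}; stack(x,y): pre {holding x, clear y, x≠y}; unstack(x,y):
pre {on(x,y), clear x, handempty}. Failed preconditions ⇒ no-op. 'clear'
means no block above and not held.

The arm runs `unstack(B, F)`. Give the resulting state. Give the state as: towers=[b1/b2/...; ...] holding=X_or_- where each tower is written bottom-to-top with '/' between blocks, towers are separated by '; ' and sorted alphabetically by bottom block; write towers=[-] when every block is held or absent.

towers=[A; C; D/E; F; G] holding=B

before: towers=[A; C; D/E; F/B; G] holding=-
pre[unstack(B, F)]: on(B,F) yes, clear(B) yes, handempty yes
all met → apply unstack(B, F)
after:  towers=[A; C; D/E; F; G] holding=B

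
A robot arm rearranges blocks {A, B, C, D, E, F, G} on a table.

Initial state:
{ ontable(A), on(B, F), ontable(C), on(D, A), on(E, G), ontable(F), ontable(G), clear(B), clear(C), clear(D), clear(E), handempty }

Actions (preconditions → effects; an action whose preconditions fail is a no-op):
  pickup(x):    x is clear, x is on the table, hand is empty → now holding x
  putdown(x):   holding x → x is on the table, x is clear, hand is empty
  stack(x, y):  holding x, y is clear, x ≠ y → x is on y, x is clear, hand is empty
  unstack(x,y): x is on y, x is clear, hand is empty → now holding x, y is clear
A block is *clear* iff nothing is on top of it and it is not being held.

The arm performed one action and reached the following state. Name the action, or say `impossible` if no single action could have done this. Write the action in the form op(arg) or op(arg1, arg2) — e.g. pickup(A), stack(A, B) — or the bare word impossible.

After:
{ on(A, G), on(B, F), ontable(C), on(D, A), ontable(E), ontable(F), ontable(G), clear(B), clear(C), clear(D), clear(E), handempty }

impossible

target: towers=[C; E; F/B; G/A/D] holding=-
     unstack(B, F) → towers=[A/D; C; F; G/E] holding=B
     unstack(D, A) → towers=[A; C; F/B; G/E] holding=D
     unstack(E, G) → towers=[A/D; C; F/B; G] holding=E
         pickup(C) → towers=[A/D; F/B; G/E] holding=C
none of the 4 applicable actions match → impossible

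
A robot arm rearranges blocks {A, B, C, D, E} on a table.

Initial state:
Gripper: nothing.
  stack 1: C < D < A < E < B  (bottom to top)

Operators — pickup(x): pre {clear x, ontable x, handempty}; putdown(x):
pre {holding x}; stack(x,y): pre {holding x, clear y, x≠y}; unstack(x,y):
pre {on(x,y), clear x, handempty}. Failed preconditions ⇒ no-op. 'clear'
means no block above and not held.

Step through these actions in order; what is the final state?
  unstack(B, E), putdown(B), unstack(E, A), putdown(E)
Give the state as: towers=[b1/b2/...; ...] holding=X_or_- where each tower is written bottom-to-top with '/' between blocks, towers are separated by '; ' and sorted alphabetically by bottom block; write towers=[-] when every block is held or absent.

towers=[B; C/D/A; E] holding=-

step 1 (unstack(B, E)): towers=[C/D/A/E] holding=B
step 2 (putdown(B)): towers=[B; C/D/A/E] holding=-
step 3 (unstack(E, A)): towers=[B; C/D/A] holding=E
step 4 (putdown(E)): towers=[B; C/D/A; E] holding=-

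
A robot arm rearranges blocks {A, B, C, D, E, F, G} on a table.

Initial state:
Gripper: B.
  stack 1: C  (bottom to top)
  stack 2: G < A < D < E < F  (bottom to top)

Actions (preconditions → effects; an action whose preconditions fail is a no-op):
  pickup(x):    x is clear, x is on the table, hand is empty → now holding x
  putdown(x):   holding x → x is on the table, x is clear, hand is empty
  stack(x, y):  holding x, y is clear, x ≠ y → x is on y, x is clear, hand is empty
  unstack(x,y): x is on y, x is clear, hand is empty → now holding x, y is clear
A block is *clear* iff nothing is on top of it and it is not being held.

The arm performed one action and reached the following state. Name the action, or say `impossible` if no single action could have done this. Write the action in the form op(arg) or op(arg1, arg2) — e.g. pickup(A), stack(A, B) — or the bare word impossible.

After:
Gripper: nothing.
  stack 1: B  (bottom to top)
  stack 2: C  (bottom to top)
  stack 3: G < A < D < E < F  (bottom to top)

target: towers=[B; C; G/A/D/E/F] holding=-
        putdown(B) → towers=[B; C; G/A/D/E/F] holding=-  ← match
       stack(B, F) → towers=[C; G/A/D/E/F/B] holding=-
       stack(B, C) → towers=[C/B; G/A/D/E/F] holding=-

putdown(B)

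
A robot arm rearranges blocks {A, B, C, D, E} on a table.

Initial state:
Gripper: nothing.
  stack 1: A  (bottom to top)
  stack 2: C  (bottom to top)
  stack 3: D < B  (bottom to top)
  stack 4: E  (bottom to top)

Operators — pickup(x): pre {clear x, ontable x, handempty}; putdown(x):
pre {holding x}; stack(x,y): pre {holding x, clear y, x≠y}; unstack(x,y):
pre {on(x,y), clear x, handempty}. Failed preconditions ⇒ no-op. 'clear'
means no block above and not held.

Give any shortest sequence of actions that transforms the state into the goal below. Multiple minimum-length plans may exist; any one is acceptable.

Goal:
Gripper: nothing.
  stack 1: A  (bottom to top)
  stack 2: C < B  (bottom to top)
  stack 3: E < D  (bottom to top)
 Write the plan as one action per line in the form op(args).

unstack(B, D)
stack(B, C)
pickup(D)
stack(D, E)

step 1 (unstack(B, D)): towers=[A; C; D; E] holding=B
step 2 (stack(B, C)): towers=[A; C/B; D; E] holding=-
step 3 (pickup(D)): towers=[A; C/B; E] holding=D
step 4 (stack(D, E)): towers=[A; C/B; E/D] holding=-
goal check: towers=[A; C/B; E/D] holding=- — reached (length 4, optimal by BFS)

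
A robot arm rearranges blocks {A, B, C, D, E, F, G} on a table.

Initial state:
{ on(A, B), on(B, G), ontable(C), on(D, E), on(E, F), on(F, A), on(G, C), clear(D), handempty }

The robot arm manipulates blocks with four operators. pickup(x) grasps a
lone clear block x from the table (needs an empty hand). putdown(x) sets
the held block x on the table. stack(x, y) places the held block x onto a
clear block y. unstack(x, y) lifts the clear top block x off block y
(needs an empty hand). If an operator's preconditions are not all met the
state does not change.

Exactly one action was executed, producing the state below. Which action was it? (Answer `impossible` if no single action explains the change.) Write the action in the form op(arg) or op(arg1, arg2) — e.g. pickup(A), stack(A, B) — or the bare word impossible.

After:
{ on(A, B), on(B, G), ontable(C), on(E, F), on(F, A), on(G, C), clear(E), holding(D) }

target: towers=[C/G/B/A/F/E] holding=D
     unstack(D, E) → towers=[C/G/B/A/F/E] holding=D  ← match

unstack(D, E)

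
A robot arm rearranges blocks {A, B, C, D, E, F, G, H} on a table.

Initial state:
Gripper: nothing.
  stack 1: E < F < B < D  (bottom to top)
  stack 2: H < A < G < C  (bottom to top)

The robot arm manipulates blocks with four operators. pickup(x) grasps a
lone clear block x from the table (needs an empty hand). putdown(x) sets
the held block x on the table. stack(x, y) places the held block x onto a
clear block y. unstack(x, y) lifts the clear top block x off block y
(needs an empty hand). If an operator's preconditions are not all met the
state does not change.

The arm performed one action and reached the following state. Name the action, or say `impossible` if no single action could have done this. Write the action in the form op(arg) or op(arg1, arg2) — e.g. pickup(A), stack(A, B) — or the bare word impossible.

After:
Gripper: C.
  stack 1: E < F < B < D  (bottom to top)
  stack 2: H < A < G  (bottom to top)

target: towers=[E/F/B/D; H/A/G] holding=C
     unstack(D, B) → towers=[E/F/B; H/A/G/C] holding=D
     unstack(C, G) → towers=[E/F/B/D; H/A/G] holding=C  ← match

unstack(C, G)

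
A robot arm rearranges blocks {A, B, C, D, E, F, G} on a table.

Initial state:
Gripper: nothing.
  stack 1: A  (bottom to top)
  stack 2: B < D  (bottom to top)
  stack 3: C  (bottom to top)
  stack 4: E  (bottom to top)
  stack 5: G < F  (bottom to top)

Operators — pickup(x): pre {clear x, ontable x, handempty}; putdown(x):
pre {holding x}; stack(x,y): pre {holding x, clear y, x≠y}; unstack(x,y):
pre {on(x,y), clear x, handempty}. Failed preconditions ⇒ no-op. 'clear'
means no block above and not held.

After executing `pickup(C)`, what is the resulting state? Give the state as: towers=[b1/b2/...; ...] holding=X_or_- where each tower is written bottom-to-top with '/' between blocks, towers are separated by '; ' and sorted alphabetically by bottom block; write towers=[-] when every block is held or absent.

before: towers=[A; B/D; C; E; G/F] holding=-
pre[pickup(C)]: clear(C) yes, ontable(C) yes, handempty yes
all met → apply pickup(C)
after:  towers=[A; B/D; E; G/F] holding=C

towers=[A; B/D; E; G/F] holding=C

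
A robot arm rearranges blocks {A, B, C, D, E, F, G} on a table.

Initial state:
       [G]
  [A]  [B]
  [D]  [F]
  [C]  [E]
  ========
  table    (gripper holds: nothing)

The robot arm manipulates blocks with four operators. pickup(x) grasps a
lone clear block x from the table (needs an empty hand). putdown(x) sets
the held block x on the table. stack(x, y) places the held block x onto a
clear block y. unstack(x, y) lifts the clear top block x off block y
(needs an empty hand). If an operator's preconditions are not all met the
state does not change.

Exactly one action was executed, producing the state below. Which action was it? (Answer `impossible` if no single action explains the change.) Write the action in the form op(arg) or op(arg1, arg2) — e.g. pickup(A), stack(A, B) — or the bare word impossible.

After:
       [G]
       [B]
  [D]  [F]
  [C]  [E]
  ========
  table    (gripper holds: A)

target: towers=[C/D; E/F/B/G] holding=A
     unstack(G, B) → towers=[C/D/A; E/F/B] holding=G
     unstack(A, D) → towers=[C/D; E/F/B/G] holding=A  ← match

unstack(A, D)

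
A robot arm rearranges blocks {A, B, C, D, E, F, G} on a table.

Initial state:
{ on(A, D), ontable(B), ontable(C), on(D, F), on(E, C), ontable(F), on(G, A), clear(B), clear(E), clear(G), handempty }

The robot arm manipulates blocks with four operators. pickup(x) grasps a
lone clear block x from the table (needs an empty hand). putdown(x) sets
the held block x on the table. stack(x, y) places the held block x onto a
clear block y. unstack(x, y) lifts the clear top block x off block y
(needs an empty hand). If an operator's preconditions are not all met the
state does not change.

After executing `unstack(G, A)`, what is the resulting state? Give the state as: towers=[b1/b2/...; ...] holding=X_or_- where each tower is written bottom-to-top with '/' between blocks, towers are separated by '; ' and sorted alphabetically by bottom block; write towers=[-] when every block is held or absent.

towers=[B; C/E; F/D/A] holding=G

before: towers=[B; C/E; F/D/A/G] holding=-
pre[unstack(G, A)]: on(G,A) ok, clear(G) ok, handempty ok
all met → apply unstack(G, A)
after:  towers=[B; C/E; F/D/A] holding=G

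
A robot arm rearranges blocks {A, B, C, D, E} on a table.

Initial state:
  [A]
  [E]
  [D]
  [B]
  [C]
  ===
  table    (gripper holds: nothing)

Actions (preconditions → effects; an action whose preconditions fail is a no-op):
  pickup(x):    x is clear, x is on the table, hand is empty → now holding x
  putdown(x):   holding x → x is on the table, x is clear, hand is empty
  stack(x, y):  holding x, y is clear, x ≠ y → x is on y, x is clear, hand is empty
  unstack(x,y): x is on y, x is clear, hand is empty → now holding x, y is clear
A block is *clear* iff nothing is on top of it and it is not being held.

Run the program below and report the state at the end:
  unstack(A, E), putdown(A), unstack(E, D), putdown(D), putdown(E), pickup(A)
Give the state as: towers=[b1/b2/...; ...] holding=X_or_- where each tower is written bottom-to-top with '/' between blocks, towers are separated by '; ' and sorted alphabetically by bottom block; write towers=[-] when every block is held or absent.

towers=[C/B/D; E] holding=A

step 1 (unstack(A, E)): towers=[C/B/D/E] holding=A
step 2 (putdown(A)): towers=[A; C/B/D/E] holding=-
step 3 (unstack(E, D)): towers=[A; C/B/D] holding=E
step 4 (putdown(D)) [no-op]: towers=[A; C/B/D] holding=E
step 5 (putdown(E)): towers=[A; C/B/D; E] holding=-
step 6 (pickup(A)): towers=[C/B/D; E] holding=A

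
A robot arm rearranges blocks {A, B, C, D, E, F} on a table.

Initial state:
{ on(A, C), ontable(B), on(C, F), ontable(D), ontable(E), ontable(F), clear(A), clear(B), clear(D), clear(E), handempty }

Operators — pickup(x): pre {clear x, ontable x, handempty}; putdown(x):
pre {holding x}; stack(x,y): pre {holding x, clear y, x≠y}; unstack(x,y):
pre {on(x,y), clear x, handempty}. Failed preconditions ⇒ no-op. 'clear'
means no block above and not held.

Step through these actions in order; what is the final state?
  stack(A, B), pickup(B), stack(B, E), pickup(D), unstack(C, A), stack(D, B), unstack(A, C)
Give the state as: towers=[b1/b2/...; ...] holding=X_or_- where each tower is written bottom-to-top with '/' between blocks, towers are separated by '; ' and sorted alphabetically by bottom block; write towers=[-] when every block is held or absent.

towers=[E/B/D; F/C] holding=A

step 1 (stack(A, B)) [no-op]: towers=[B; D; E; F/C/A] holding=-
step 2 (pickup(B)): towers=[D; E; F/C/A] holding=B
step 3 (stack(B, E)): towers=[D; E/B; F/C/A] holding=-
step 4 (pickup(D)): towers=[E/B; F/C/A] holding=D
step 5 (unstack(C, A)) [no-op]: towers=[E/B; F/C/A] holding=D
step 6 (stack(D, B)): towers=[E/B/D; F/C/A] holding=-
step 7 (unstack(A, C)): towers=[E/B/D; F/C] holding=A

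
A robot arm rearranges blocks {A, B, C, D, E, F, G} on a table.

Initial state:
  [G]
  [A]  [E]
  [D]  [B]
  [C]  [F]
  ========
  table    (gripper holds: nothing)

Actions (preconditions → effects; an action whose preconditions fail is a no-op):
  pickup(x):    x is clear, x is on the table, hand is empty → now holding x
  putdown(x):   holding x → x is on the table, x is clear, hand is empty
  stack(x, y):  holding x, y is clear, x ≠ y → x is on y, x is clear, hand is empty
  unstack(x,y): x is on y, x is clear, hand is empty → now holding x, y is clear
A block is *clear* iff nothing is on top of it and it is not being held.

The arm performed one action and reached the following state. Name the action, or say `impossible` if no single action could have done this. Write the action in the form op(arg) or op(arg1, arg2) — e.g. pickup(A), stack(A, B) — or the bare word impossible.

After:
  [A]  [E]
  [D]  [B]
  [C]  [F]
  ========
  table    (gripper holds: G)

unstack(G, A)

target: towers=[C/D/A; F/B/E] holding=G
     unstack(G, A) → towers=[C/D/A; F/B/E] holding=G  ← match
     unstack(E, B) → towers=[C/D/A/G; F/B] holding=E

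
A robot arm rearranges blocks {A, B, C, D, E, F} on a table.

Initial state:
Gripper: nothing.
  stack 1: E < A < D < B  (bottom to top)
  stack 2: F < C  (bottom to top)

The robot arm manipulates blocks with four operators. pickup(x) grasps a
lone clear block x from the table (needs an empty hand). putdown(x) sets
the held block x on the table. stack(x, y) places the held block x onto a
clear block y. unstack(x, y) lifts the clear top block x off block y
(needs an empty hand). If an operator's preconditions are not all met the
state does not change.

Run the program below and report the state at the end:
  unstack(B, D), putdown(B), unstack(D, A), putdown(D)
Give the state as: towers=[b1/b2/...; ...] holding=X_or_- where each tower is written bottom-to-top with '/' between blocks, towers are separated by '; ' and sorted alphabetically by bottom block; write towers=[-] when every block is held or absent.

step 1 (unstack(B, D)): towers=[E/A/D; F/C] holding=B
step 2 (putdown(B)): towers=[B; E/A/D; F/C] holding=-
step 3 (unstack(D, A)): towers=[B; E/A; F/C] holding=D
step 4 (putdown(D)): towers=[B; D; E/A; F/C] holding=-

towers=[B; D; E/A; F/C] holding=-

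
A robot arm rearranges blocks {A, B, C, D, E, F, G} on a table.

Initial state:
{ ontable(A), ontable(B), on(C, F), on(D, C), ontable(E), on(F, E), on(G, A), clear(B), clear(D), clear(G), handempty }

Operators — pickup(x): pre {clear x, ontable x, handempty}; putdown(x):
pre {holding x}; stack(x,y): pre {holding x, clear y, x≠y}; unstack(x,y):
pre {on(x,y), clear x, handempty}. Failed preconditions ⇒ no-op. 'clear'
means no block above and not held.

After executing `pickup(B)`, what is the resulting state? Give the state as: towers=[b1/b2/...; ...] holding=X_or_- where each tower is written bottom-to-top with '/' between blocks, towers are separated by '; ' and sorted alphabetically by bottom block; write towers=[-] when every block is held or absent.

towers=[A/G; E/F/C/D] holding=B

before: towers=[A/G; B; E/F/C/D] holding=-
pre[pickup(B)]: clear(B) ok, ontable(B) ok, handempty ok
all met → apply pickup(B)
after:  towers=[A/G; E/F/C/D] holding=B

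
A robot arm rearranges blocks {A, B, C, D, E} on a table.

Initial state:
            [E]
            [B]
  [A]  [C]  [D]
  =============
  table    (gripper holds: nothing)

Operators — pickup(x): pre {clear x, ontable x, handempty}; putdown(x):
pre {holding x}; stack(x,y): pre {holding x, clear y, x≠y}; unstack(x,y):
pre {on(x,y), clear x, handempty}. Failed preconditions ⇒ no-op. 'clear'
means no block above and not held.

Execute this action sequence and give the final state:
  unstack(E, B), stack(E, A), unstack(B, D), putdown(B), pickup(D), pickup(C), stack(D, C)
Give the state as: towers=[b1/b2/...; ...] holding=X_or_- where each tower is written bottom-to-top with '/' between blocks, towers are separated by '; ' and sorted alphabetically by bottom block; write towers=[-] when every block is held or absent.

step 1 (unstack(E, B)): towers=[A; C; D/B] holding=E
step 2 (stack(E, A)): towers=[A/E; C; D/B] holding=-
step 3 (unstack(B, D)): towers=[A/E; C; D] holding=B
step 4 (putdown(B)): towers=[A/E; B; C; D] holding=-
step 5 (pickup(D)): towers=[A/E; B; C] holding=D
step 6 (pickup(C)) [no-op]: towers=[A/E; B; C] holding=D
step 7 (stack(D, C)): towers=[A/E; B; C/D] holding=-

towers=[A/E; B; C/D] holding=-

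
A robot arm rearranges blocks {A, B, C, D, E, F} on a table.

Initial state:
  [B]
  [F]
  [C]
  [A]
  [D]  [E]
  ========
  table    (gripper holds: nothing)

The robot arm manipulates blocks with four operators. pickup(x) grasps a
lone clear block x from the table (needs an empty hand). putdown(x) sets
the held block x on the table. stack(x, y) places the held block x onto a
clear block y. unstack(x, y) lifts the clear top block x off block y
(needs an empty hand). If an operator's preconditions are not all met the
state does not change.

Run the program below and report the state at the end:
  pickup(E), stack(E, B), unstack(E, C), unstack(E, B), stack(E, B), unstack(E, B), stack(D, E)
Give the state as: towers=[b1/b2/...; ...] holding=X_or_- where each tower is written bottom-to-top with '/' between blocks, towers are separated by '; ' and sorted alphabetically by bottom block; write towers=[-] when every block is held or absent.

towers=[D/A/C/F/B] holding=E

step 1 (pickup(E)): towers=[D/A/C/F/B] holding=E
step 2 (stack(E, B)): towers=[D/A/C/F/B/E] holding=-
step 3 (unstack(E, C)) [no-op]: towers=[D/A/C/F/B/E] holding=-
step 4 (unstack(E, B)): towers=[D/A/C/F/B] holding=E
step 5 (stack(E, B)): towers=[D/A/C/F/B/E] holding=-
step 6 (unstack(E, B)): towers=[D/A/C/F/B] holding=E
step 7 (stack(D, E)) [no-op]: towers=[D/A/C/F/B] holding=E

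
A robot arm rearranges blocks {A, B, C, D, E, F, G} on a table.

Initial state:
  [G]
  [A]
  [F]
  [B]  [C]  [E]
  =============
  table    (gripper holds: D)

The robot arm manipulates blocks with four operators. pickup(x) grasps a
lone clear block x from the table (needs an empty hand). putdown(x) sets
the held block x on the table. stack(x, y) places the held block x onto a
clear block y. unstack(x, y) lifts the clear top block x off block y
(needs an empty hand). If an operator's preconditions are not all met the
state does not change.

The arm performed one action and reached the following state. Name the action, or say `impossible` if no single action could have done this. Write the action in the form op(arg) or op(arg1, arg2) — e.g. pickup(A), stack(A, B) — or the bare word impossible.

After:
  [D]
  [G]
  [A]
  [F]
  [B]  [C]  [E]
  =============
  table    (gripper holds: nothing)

target: towers=[B/F/A/G/D; C; E] holding=-
        putdown(D) → towers=[B/F/A/G; C; D; E] holding=-
       stack(D, G) → towers=[B/F/A/G/D; C; E] holding=-  ← match
       stack(D, E) → towers=[B/F/A/G; C; E/D] holding=-
       stack(D, C) → towers=[B/F/A/G; C/D; E] holding=-

stack(D, G)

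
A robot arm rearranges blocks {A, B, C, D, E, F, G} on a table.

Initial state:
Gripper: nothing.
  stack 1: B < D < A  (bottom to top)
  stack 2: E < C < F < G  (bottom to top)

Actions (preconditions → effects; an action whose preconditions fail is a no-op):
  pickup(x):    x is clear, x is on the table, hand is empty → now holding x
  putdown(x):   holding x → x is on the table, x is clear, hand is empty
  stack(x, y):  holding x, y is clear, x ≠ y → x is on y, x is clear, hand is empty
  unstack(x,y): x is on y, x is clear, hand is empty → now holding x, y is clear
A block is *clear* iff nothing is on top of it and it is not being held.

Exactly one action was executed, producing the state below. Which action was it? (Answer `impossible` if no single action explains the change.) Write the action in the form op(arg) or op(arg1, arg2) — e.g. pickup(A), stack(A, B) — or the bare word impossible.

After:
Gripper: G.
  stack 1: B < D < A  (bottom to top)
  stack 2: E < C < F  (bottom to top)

unstack(G, F)

target: towers=[B/D/A; E/C/F] holding=G
     unstack(G, F) → towers=[B/D/A; E/C/F] holding=G  ← match
     unstack(A, D) → towers=[B/D; E/C/F/G] holding=A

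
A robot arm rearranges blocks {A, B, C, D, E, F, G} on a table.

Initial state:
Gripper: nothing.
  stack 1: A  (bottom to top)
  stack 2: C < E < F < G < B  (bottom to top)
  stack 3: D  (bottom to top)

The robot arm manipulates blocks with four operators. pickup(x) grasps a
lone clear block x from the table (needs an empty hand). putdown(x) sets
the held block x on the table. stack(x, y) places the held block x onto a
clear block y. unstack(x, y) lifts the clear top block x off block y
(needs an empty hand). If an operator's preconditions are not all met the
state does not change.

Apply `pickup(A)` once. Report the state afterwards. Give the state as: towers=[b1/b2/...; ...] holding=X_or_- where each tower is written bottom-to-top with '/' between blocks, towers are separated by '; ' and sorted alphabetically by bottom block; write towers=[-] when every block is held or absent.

towers=[C/E/F/G/B; D] holding=A

before: towers=[A; C/E/F/G/B; D] holding=-
pre[pickup(A)]: clear(A) ✓, ontable(A) ✓, handempty ✓
all met → apply pickup(A)
after:  towers=[C/E/F/G/B; D] holding=A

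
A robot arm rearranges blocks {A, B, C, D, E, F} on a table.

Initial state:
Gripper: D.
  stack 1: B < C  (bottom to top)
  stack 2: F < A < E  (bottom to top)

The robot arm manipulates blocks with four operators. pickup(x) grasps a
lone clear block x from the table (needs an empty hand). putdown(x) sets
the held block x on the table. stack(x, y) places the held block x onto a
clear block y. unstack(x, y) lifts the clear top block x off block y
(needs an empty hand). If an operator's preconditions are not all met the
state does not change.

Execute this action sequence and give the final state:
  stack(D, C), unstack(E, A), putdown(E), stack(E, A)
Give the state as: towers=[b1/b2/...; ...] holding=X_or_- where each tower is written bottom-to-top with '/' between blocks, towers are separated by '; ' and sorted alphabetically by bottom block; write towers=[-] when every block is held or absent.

towers=[B/C/D; E; F/A] holding=-

step 1 (stack(D, C)): towers=[B/C/D; F/A/E] holding=-
step 2 (unstack(E, A)): towers=[B/C/D; F/A] holding=E
step 3 (putdown(E)): towers=[B/C/D; E; F/A] holding=-
step 4 (stack(E, A)) [no-op]: towers=[B/C/D; E; F/A] holding=-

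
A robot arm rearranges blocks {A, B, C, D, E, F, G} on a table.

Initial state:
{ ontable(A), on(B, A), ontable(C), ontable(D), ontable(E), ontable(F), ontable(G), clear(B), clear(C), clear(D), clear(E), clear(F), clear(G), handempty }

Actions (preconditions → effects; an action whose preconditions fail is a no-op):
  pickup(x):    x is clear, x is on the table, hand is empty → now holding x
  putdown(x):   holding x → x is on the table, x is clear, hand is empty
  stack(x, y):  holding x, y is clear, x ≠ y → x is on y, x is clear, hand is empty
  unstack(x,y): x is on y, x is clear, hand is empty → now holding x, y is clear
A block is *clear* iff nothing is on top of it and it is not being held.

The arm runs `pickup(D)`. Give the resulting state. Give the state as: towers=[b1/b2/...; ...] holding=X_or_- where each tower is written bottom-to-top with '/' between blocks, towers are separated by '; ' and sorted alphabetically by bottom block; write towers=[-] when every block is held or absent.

before: towers=[A/B; C; D; E; F; G] holding=-
pre[pickup(D)]: clear(D) yes, ontable(D) yes, handempty yes
all met → apply pickup(D)
after:  towers=[A/B; C; E; F; G] holding=D

towers=[A/B; C; E; F; G] holding=D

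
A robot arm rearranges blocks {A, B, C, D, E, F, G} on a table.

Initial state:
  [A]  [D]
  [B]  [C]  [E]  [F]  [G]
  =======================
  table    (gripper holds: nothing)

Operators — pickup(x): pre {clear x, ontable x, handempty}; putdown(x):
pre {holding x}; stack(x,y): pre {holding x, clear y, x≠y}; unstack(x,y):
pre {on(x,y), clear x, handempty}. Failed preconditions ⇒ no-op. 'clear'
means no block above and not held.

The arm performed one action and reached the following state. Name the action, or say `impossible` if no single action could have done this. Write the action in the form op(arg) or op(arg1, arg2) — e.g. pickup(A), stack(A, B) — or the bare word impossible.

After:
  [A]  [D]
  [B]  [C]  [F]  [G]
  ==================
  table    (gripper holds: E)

pickup(E)

target: towers=[B/A; C/D; F; G] holding=E
         pickup(F) → towers=[B/A; C/D; E; G] holding=F
         pickup(G) → towers=[B/A; C/D; E; F] holding=G
     unstack(D, C) → towers=[B/A; C; E; F; G] holding=D
     unstack(A, B) → towers=[B; C/D; E; F; G] holding=A
         pickup(E) → towers=[B/A; C/D; F; G] holding=E  ← match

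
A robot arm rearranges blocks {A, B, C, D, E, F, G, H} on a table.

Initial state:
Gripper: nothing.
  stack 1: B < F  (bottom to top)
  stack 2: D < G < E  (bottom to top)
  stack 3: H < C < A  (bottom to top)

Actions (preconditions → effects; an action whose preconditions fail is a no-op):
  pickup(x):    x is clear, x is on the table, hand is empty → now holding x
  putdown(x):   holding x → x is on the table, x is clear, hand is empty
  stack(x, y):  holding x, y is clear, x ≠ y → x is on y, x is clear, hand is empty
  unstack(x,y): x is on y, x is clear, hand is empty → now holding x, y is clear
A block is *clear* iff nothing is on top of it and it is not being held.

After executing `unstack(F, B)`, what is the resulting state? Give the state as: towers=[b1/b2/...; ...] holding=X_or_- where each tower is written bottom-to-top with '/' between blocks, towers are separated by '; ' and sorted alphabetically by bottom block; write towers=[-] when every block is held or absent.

before: towers=[B/F; D/G/E; H/C/A] holding=-
pre[unstack(F, B)]: on(F,B) yes, clear(F) yes, handempty yes
all met → apply unstack(F, B)
after:  towers=[B; D/G/E; H/C/A] holding=F

towers=[B; D/G/E; H/C/A] holding=F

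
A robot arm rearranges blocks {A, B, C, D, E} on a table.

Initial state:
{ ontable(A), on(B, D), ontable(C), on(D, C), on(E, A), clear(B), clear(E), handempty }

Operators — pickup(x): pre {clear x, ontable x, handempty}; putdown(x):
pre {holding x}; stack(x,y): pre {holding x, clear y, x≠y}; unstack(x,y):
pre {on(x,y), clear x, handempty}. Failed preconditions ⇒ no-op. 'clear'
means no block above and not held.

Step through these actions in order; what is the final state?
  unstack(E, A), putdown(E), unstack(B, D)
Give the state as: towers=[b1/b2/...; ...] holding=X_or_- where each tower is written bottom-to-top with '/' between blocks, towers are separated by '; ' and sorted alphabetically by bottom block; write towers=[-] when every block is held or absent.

towers=[A; C/D; E] holding=B

step 1 (unstack(E, A)): towers=[A; C/D/B] holding=E
step 2 (putdown(E)): towers=[A; C/D/B; E] holding=-
step 3 (unstack(B, D)): towers=[A; C/D; E] holding=B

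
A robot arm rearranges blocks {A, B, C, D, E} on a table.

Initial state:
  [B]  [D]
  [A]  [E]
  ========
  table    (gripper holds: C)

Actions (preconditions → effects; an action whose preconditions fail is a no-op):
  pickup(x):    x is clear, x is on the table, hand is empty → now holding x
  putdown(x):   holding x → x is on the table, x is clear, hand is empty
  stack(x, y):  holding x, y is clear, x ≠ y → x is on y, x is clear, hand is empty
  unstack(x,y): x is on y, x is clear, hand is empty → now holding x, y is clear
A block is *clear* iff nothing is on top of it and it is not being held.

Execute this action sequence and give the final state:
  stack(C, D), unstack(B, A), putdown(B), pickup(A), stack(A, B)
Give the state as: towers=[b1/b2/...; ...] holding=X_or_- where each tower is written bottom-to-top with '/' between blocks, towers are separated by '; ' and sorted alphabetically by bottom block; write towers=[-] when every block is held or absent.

towers=[B/A; E/D/C] holding=-

step 1 (stack(C, D)): towers=[A/B; E/D/C] holding=-
step 2 (unstack(B, A)): towers=[A; E/D/C] holding=B
step 3 (putdown(B)): towers=[A; B; E/D/C] holding=-
step 4 (pickup(A)): towers=[B; E/D/C] holding=A
step 5 (stack(A, B)): towers=[B/A; E/D/C] holding=-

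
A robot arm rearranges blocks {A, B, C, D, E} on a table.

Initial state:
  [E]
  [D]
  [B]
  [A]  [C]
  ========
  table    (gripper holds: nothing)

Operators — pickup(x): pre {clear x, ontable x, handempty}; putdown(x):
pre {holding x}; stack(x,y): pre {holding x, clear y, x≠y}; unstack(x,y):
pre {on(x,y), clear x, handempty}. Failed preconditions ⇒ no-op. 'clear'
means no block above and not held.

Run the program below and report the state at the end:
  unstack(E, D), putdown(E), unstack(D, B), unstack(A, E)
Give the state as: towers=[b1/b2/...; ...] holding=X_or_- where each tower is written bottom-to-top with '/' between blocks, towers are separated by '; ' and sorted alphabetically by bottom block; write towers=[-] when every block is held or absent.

towers=[A/B; C; E] holding=D

step 1 (unstack(E, D)): towers=[A/B/D; C] holding=E
step 2 (putdown(E)): towers=[A/B/D; C; E] holding=-
step 3 (unstack(D, B)): towers=[A/B; C; E] holding=D
step 4 (unstack(A, E)) [no-op]: towers=[A/B; C; E] holding=D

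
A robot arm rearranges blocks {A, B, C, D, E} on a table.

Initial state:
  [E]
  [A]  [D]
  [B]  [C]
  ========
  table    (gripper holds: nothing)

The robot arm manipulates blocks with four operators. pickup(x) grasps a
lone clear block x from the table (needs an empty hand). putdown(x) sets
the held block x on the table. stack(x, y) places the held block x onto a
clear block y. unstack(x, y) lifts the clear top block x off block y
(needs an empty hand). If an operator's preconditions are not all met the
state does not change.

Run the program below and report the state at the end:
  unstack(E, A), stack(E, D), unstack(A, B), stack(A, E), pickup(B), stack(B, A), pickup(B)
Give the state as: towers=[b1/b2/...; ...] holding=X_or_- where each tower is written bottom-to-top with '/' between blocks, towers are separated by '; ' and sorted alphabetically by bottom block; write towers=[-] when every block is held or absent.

towers=[C/D/E/A/B] holding=-

step 1 (unstack(E, A)): towers=[B/A; C/D] holding=E
step 2 (stack(E, D)): towers=[B/A; C/D/E] holding=-
step 3 (unstack(A, B)): towers=[B; C/D/E] holding=A
step 4 (stack(A, E)): towers=[B; C/D/E/A] holding=-
step 5 (pickup(B)): towers=[C/D/E/A] holding=B
step 6 (stack(B, A)): towers=[C/D/E/A/B] holding=-
step 7 (pickup(B)) [no-op]: towers=[C/D/E/A/B] holding=-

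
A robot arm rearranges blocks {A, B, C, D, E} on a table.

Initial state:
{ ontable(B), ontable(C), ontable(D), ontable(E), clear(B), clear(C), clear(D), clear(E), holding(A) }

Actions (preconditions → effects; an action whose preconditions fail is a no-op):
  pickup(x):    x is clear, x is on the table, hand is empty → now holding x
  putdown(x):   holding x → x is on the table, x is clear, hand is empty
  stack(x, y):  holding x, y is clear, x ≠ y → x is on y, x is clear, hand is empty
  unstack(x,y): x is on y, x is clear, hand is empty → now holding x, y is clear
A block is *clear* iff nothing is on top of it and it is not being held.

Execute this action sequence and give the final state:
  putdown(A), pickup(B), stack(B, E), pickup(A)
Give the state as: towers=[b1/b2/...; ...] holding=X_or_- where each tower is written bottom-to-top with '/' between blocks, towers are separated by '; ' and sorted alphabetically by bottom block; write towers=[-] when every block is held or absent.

towers=[C; D; E/B] holding=A

step 1 (putdown(A)): towers=[A; B; C; D; E] holding=-
step 2 (pickup(B)): towers=[A; C; D; E] holding=B
step 3 (stack(B, E)): towers=[A; C; D; E/B] holding=-
step 4 (pickup(A)): towers=[C; D; E/B] holding=A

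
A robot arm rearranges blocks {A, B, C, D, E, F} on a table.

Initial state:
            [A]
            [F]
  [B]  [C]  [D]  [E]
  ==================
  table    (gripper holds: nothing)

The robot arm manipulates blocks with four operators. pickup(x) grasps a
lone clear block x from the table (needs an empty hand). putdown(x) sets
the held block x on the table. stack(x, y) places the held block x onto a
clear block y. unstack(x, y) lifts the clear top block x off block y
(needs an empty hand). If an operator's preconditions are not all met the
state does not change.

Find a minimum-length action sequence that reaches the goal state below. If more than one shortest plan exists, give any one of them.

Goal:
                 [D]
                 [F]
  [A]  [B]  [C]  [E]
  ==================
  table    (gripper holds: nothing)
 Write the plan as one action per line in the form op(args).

step 1 (unstack(A, F)): towers=[B; C; D/F; E] holding=A
step 2 (putdown(A)): towers=[A; B; C; D/F; E] holding=-
step 3 (unstack(F, D)): towers=[A; B; C; D; E] holding=F
step 4 (stack(F, E)): towers=[A; B; C; D; E/F] holding=-
step 5 (pickup(D)): towers=[A; B; C; E/F] holding=D
step 6 (stack(D, F)): towers=[A; B; C; E/F/D] holding=-
goal check: towers=[A; B; C; E/F/D] holding=- — reached (length 6, optimal by BFS)

unstack(A, F)
putdown(A)
unstack(F, D)
stack(F, E)
pickup(D)
stack(D, F)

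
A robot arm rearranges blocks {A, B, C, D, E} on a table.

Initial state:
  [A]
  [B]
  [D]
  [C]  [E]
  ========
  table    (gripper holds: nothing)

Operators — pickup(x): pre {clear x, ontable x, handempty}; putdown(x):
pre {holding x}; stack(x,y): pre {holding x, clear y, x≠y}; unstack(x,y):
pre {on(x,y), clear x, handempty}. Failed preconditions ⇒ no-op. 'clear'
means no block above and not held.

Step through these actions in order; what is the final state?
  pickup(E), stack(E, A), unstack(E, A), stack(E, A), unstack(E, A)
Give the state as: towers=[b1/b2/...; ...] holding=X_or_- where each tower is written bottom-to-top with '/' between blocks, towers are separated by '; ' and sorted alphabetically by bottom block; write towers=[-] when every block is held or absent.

towers=[C/D/B/A] holding=E

step 1 (pickup(E)): towers=[C/D/B/A] holding=E
step 2 (stack(E, A)): towers=[C/D/B/A/E] holding=-
step 3 (unstack(E, A)): towers=[C/D/B/A] holding=E
step 4 (stack(E, A)): towers=[C/D/B/A/E] holding=-
step 5 (unstack(E, A)): towers=[C/D/B/A] holding=E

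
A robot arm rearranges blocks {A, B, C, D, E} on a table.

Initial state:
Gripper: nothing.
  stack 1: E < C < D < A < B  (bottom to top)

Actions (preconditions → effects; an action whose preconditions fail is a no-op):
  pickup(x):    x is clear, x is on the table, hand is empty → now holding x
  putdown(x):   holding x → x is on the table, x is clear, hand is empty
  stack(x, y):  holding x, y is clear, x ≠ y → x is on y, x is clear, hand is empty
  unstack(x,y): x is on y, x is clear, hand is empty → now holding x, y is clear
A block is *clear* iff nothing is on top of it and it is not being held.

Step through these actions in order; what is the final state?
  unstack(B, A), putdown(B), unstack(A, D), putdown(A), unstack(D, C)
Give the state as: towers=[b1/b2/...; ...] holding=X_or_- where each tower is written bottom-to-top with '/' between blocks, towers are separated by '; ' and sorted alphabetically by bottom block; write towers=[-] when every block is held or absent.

towers=[A; B; E/C] holding=D

step 1 (unstack(B, A)): towers=[E/C/D/A] holding=B
step 2 (putdown(B)): towers=[B; E/C/D/A] holding=-
step 3 (unstack(A, D)): towers=[B; E/C/D] holding=A
step 4 (putdown(A)): towers=[A; B; E/C/D] holding=-
step 5 (unstack(D, C)): towers=[A; B; E/C] holding=D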